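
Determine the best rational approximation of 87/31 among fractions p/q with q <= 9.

14/5

Expand x = 87/31 as a continued fraction with the Euclidean algorithm:
  87 = 2*31 + 25, so a_0 = 2.
  31 = 1*25 + 6, so a_1 = 1.
  25 = 4*6 + 1, so a_2 = 4.
  6 = 6*1 + 0, so a_3 = 6.
so x = [2; 1, 4, 6].
Convergents (p_i = a_i*p_{i-1} + p_{i-2}, q_i = a_i*q_{i-1} + q_{i-2} with p_{-2}=0, p_{-1}=1, q_{-2}=1, q_{-1}=0), until the denominator exceeds 9:
  i=0: a_0=2, p_0 = 2*1 + 0 = 2, q_0 = 2*0 + 1 = 1.
  i=1: a_1=1, p_1 = 1*2 + 1 = 3, q_1 = 1*1 + 0 = 1.
  i=2: a_2=4, p_2 = 4*3 + 2 = 14, q_2 = 4*1 + 1 = 5.
  i=3: a_3=6, p_3 = 6*14 + 3 = 87, q_3 = 6*5 + 1 = 31.
q_3 = 31 > 9, so the last convergent with denominator <= 9 is p_2/q_2 = 14/5.
The closest fraction with denominator <= 9 is either p_2/q_2 or the intermediate fraction (k*p_2 + p_1)/(k*q_2 + q_1) with the largest k >= 1 whose denominator stays <= 9; these approach x as k grows, and every other convergent or intermediate fraction in range is farther away.
Largest k: floor((9 - q_1)/q_2) = floor((9 - 1)/5) = 1.
That gives (1*14 + 3)/(1*5 + 1) = 17/6.
Compare the errors: |x - 14/5| = |87*5 - 14*31|/(31*5) = 1/155, and |x - 17/6| = |87*6 - 17*31|/(31*6) = 5/186.
Cross-multiplying, 1*186 = 186 < 775 = 5*155, so 1/155 is smaller: the convergent 14/5 is closer to x than 17/6.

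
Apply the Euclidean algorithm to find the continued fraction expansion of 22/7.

Run the Euclidean algorithm on 22 and 7; the successive quotients are the partial quotients a_0, a_1, ... (each step inverts the fractional part left over by the previous one):
  22 = 3*7 + 1, so a_0 = 3.
  7 = 7*1 + 0, so a_1 = 7.
The remainder reaches 0 after 2 divisions, so the expansion has 2 partial quotients, read off in order.

[3; 7]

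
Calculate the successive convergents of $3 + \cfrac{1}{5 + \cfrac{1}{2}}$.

Using the convergent recurrence p_i = a_i*p_{i-1} + p_{i-2}, q_i = a_i*q_{i-1} + q_{i-2} with p_{-2}=0, p_{-1}=1, q_{-2}=1, q_{-1}=0:
  i=0: a_0=3, p_0 = 3*1 + 0 = 3, q_0 = 3*0 + 1 = 1.
  i=1: a_1=5, p_1 = 5*3 + 1 = 16, q_1 = 5*1 + 0 = 5.
  i=2: a_2=2, p_2 = 2*16 + 3 = 35, q_2 = 2*5 + 1 = 11.

3/1, 16/5, 35/11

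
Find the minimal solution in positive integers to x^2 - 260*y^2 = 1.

First expand sqrt(260) as a continued fraction. With x_i = (sqrt(260) + m_i)/d_i and (m_0, d_0) = (0, 1): a_0 = floor(sqrt(260)) = 16, since 16^2 = 256 <= 260 < 289 = 17^2.
Iterate m_{i+1} = d_i*a_i - m_i, d_{i+1} = (260 - m_{i+1}^2)/d_i, a_{i+1} = floor((a_0 + m_{i+1})/d_{i+1}):
  m_1 = 1*16 - 0 = 16, d_1 = (260 - 16^2)/1 = 4/1 = 4, a_1 = floor((16 + 16)/4) = 8.
  m_2 = 4*8 - 16 = 16, d_2 = (260 - 16^2)/4 = 4/4 = 1, a_2 = floor((16 + 16)/1) = 32.
  m_3 = 1*32 - 16 = 16, d_3 = (260 - 16^2)/1 = 4/1 = 4: (m_3, d_3) = (m_1, d_1) = (16, 4), so from here the quotients repeat a_1, a_2; the period length is 2.
So sqrt(260) = [16; (8, 32)] with period length k = 2.
k is even, so the fundamental solution of x^2 - 260y^2 = 1 is (p_{k-1}, q_{k-1}) = (p_1, q_1); compute convergents through index 1.
Convergents (p_i = a_i*p_{i-1} + p_{i-2}, q_i = a_i*q_{i-1} + q_{i-2} with p_{-2}=0, p_{-1}=1, q_{-2}=1, q_{-1}=0):
  i=0: a_0=16, p_0 = 16*1 + 0 = 16, q_0 = 16*0 + 1 = 1.
  i=1: a_1=8, p_1 = 8*16 + 1 = 129, q_1 = 8*1 + 0 = 8.
Check: 129^2 - 260*8^2 = 16641 - 16640 = 1, so (x, y) = (129, 8) solves the equation, and by the theorem it is the least positive solution.

(x, y) = (129, 8)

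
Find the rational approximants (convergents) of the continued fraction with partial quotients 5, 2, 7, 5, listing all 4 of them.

5/1, 11/2, 82/15, 421/77

Using the convergent recurrence p_i = a_i*p_{i-1} + p_{i-2}, q_i = a_i*q_{i-1} + q_{i-2} with p_{-2}=0, p_{-1}=1, q_{-2}=1, q_{-1}=0:
  i=0: a_0=5, p_0 = 5*1 + 0 = 5, q_0 = 5*0 + 1 = 1.
  i=1: a_1=2, p_1 = 2*5 + 1 = 11, q_1 = 2*1 + 0 = 2.
  i=2: a_2=7, p_2 = 7*11 + 5 = 82, q_2 = 7*2 + 1 = 15.
  i=3: a_3=5, p_3 = 5*82 + 11 = 421, q_3 = 5*15 + 2 = 77.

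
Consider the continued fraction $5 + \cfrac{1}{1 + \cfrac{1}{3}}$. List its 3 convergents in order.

5/1, 6/1, 23/4

Using the convergent recurrence p_i = a_i*p_{i-1} + p_{i-2}, q_i = a_i*q_{i-1} + q_{i-2} with p_{-2}=0, p_{-1}=1, q_{-2}=1, q_{-1}=0:
  i=0: a_0=5, p_0 = 5*1 + 0 = 5, q_0 = 5*0 + 1 = 1.
  i=1: a_1=1, p_1 = 1*5 + 1 = 6, q_1 = 1*1 + 0 = 1.
  i=2: a_2=3, p_2 = 3*6 + 5 = 23, q_2 = 3*1 + 1 = 4.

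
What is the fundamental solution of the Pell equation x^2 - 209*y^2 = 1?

First expand sqrt(209) as a continued fraction. With x_i = (sqrt(209) + m_i)/d_i and (m_0, d_0) = (0, 1): a_0 = floor(sqrt(209)) = 14, since 14^2 = 196 <= 209 < 225 = 15^2.
Iterate m_{i+1} = d_i*a_i - m_i, d_{i+1} = (209 - m_{i+1}^2)/d_i, a_{i+1} = floor((a_0 + m_{i+1})/d_{i+1}):
  m_1 = 1*14 - 0 = 14, d_1 = (209 - 14^2)/1 = 13/1 = 13, a_1 = floor((14 + 14)/13) = 2.
  m_2 = 13*2 - 14 = 12, d_2 = (209 - 12^2)/13 = 65/13 = 5, a_2 = floor((14 + 12)/5) = 5.
  m_3 = 5*5 - 12 = 13, d_3 = (209 - 13^2)/5 = 40/5 = 8, a_3 = floor((14 + 13)/8) = 3.
  m_4 = 8*3 - 13 = 11, d_4 = (209 - 11^2)/8 = 88/8 = 11, a_4 = floor((14 + 11)/11) = 2.
  m_5 = 11*2 - 11 = 11, d_5 = (209 - 11^2)/11 = 88/11 = 8, a_5 = floor((14 + 11)/8) = 3.
  m_6 = 8*3 - 11 = 13, d_6 = (209 - 13^2)/8 = 40/8 = 5, a_6 = floor((14 + 13)/5) = 5.
  m_7 = 5*5 - 13 = 12, d_7 = (209 - 12^2)/5 = 65/5 = 13, a_7 = floor((14 + 12)/13) = 2.
  m_8 = 13*2 - 12 = 14, d_8 = (209 - 14^2)/13 = 13/13 = 1, a_8 = floor((14 + 14)/1) = 28.
  m_9 = 1*28 - 14 = 14, d_9 = (209 - 14^2)/1 = 13/1 = 13: (m_9, d_9) = (m_1, d_1) = (14, 13), so from here the quotients repeat a_1, ..., a_8; the period length is 8.
So sqrt(209) = [14; (2, 5, 3, 2, 3, 5, 2, 28)] with period length k = 8.
k is even, so the fundamental solution of x^2 - 209y^2 = 1 is (p_{k-1}, q_{k-1}) = (p_7, q_7); compute convergents through index 7.
Convergents (p_i = a_i*p_{i-1} + p_{i-2}, q_i = a_i*q_{i-1} + q_{i-2} with p_{-2}=0, p_{-1}=1, q_{-2}=1, q_{-1}=0):
  i=0: a_0=14, p_0 = 14*1 + 0 = 14, q_0 = 14*0 + 1 = 1.
  i=1: a_1=2, p_1 = 2*14 + 1 = 29, q_1 = 2*1 + 0 = 2.
  i=2: a_2=5, p_2 = 5*29 + 14 = 159, q_2 = 5*2 + 1 = 11.
  i=3: a_3=3, p_3 = 3*159 + 29 = 506, q_3 = 3*11 + 2 = 35.
  i=4: a_4=2, p_4 = 2*506 + 159 = 1171, q_4 = 2*35 + 11 = 81.
  i=5: a_5=3, p_5 = 3*1171 + 506 = 4019, q_5 = 3*81 + 35 = 278.
  i=6: a_6=5, p_6 = 5*4019 + 1171 = 21266, q_6 = 5*278 + 81 = 1471.
  i=7: a_7=2, p_7 = 2*21266 + 4019 = 46551, q_7 = 2*1471 + 278 = 3220.
Check: 46551^2 - 209*3220^2 = 2166995601 - 2166995600 = 1, so (x, y) = (46551, 3220) solves the equation, and by the theorem it is the least positive solution.

(x, y) = (46551, 3220)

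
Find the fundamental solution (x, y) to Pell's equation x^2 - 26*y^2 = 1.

(x, y) = (51, 10)

First expand sqrt(26) as a continued fraction. With x_i = (sqrt(26) + m_i)/d_i and (m_0, d_0) = (0, 1): a_0 = floor(sqrt(26)) = 5, since 5^2 = 25 <= 26 < 36 = 6^2.
Iterate m_{i+1} = d_i*a_i - m_i, d_{i+1} = (26 - m_{i+1}^2)/d_i, a_{i+1} = floor((a_0 + m_{i+1})/d_{i+1}):
  m_1 = 1*5 - 0 = 5, d_1 = (26 - 5^2)/1 = 1/1 = 1, a_1 = floor((5 + 5)/1) = 10.
  m_2 = 1*10 - 5 = 5, d_2 = (26 - 5^2)/1 = 1/1 = 1: (m_2, d_2) = (m_1, d_1) = (5, 1), so from here the quotient a_1 repeats; the period length is 1.
So sqrt(26) = [5; (10)] with period length k = 1.
k is odd, so (p_{k-1}, q_{k-1}) only solves x^2 - 26y^2 = -1 and the fundamental solution of x^2 - 26y^2 = 1 is (p_{2k-1}, q_{2k-1}) = (p_1, q_1); compute convergents through index 1, running through the period twice.
Convergents (p_i = a_i*p_{i-1} + p_{i-2}, q_i = a_i*q_{i-1} + q_{i-2} with p_{-2}=0, p_{-1}=1, q_{-2}=1, q_{-1}=0):
  i=0: a_0=5, p_0 = 5*1 + 0 = 5, q_0 = 5*0 + 1 = 1.
  i=1: a_1=10, p_1 = 10*5 + 1 = 51, q_1 = 10*1 + 0 = 10.
Indeed p_0^2 - 26*q_0^2 = 25 - 26 = -1, not +1.
Check: 51^2 - 26*10^2 = 2601 - 2600 = 1, so (x, y) = (51, 10) solves the equation, and by the theorem it is the least positive solution.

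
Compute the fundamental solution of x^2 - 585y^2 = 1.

(x, y) = (33281, 1376)

First expand sqrt(585) as a continued fraction. With x_i = (sqrt(585) + m_i)/d_i and (m_0, d_0) = (0, 1): a_0 = floor(sqrt(585)) = 24, since 24^2 = 576 <= 585 < 625 = 25^2.
Iterate m_{i+1} = d_i*a_i - m_i, d_{i+1} = (585 - m_{i+1}^2)/d_i, a_{i+1} = floor((a_0 + m_{i+1})/d_{i+1}):
  m_1 = 1*24 - 0 = 24, d_1 = (585 - 24^2)/1 = 9/1 = 9, a_1 = floor((24 + 24)/9) = 5.
  m_2 = 9*5 - 24 = 21, d_2 = (585 - 21^2)/9 = 144/9 = 16, a_2 = floor((24 + 21)/16) = 2.
  m_3 = 16*2 - 21 = 11, d_3 = (585 - 11^2)/16 = 464/16 = 29, a_3 = floor((24 + 11)/29) = 1.
  m_4 = 29*1 - 11 = 18, d_4 = (585 - 18^2)/29 = 261/29 = 9, a_4 = floor((24 + 18)/9) = 4.
  m_5 = 9*4 - 18 = 18, d_5 = (585 - 18^2)/9 = 261/9 = 29, a_5 = floor((24 + 18)/29) = 1.
  m_6 = 29*1 - 18 = 11, d_6 = (585 - 11^2)/29 = 464/29 = 16, a_6 = floor((24 + 11)/16) = 2.
  m_7 = 16*2 - 11 = 21, d_7 = (585 - 21^2)/16 = 144/16 = 9, a_7 = floor((24 + 21)/9) = 5.
  m_8 = 9*5 - 21 = 24, d_8 = (585 - 24^2)/9 = 9/9 = 1, a_8 = floor((24 + 24)/1) = 48.
  m_9 = 1*48 - 24 = 24, d_9 = (585 - 24^2)/1 = 9/1 = 9: (m_9, d_9) = (m_1, d_1) = (24, 9), so from here the quotients repeat a_1, ..., a_8; the period length is 8.
So sqrt(585) = [24; (5, 2, 1, 4, 1, 2, 5, 48)] with period length k = 8.
k is even, so the fundamental solution of x^2 - 585y^2 = 1 is (p_{k-1}, q_{k-1}) = (p_7, q_7); compute convergents through index 7.
Convergents (p_i = a_i*p_{i-1} + p_{i-2}, q_i = a_i*q_{i-1} + q_{i-2} with p_{-2}=0, p_{-1}=1, q_{-2}=1, q_{-1}=0):
  i=0: a_0=24, p_0 = 24*1 + 0 = 24, q_0 = 24*0 + 1 = 1.
  i=1: a_1=5, p_1 = 5*24 + 1 = 121, q_1 = 5*1 + 0 = 5.
  i=2: a_2=2, p_2 = 2*121 + 24 = 266, q_2 = 2*5 + 1 = 11.
  i=3: a_3=1, p_3 = 1*266 + 121 = 387, q_3 = 1*11 + 5 = 16.
  i=4: a_4=4, p_4 = 4*387 + 266 = 1814, q_4 = 4*16 + 11 = 75.
  i=5: a_5=1, p_5 = 1*1814 + 387 = 2201, q_5 = 1*75 + 16 = 91.
  i=6: a_6=2, p_6 = 2*2201 + 1814 = 6216, q_6 = 2*91 + 75 = 257.
  i=7: a_7=5, p_7 = 5*6216 + 2201 = 33281, q_7 = 5*257 + 91 = 1376.
Check: 33281^2 - 585*1376^2 = 1107624961 - 1107624960 = 1, so (x, y) = (33281, 1376) solves the equation, and by the theorem it is the least positive solution.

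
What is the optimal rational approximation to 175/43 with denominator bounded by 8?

Expand x = 175/43 as a continued fraction with the Euclidean algorithm:
  175 = 4*43 + 3, so a_0 = 4.
  43 = 14*3 + 1, so a_1 = 14.
  3 = 3*1 + 0, so a_2 = 3.
so x = [4; 14, 3].
Convergents (p_i = a_i*p_{i-1} + p_{i-2}, q_i = a_i*q_{i-1} + q_{i-2} with p_{-2}=0, p_{-1}=1, q_{-2}=1, q_{-1}=0), until the denominator exceeds 8:
  i=0: a_0=4, p_0 = 4*1 + 0 = 4, q_0 = 4*0 + 1 = 1.
  i=1: a_1=14, p_1 = 14*4 + 1 = 57, q_1 = 14*1 + 0 = 14.
q_1 = 14 > 8, so the last convergent with denominator <= 8 is p_0/q_0 = 4/1.
The closest fraction with denominator <= 8 is either p_0/q_0 or the intermediate fraction (k*p_0 + p_{-1})/(k*q_0 + q_{-1}) with the largest k >= 1 whose denominator stays <= 8; these approach x as k grows, and every other convergent or intermediate fraction in range is farther away.
Largest k: floor((8 - q_{-1})/q_0) = floor((8 - 0)/1) = 8 (using the seeds p_{-1} = 1, q_{-1} = 0).
That gives (8*4 + 1)/(8*1 + 0) = 33/8.
Compare the errors: |x - 4/1| = |175*1 - 4*43|/(43*1) = 3/43, and |x - 33/8| = |175*8 - 33*43|/(43*8) = 19/344.
Cross-multiplying, 19*43 = 817 < 1032 = 3*344, so 19/344 is smaller: the intermediate fraction 33/8 is closer to x than 4/1.

33/8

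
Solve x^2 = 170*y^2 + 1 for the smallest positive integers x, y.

First expand sqrt(170) as a continued fraction. With x_i = (sqrt(170) + m_i)/d_i and (m_0, d_0) = (0, 1): a_0 = floor(sqrt(170)) = 13, since 13^2 = 169 <= 170 < 196 = 14^2.
Iterate m_{i+1} = d_i*a_i - m_i, d_{i+1} = (170 - m_{i+1}^2)/d_i, a_{i+1} = floor((a_0 + m_{i+1})/d_{i+1}):
  m_1 = 1*13 - 0 = 13, d_1 = (170 - 13^2)/1 = 1/1 = 1, a_1 = floor((13 + 13)/1) = 26.
  m_2 = 1*26 - 13 = 13, d_2 = (170 - 13^2)/1 = 1/1 = 1: (m_2, d_2) = (m_1, d_1) = (13, 1), so from here the quotient a_1 repeats; the period length is 1.
So sqrt(170) = [13; (26)] with period length k = 1.
k is odd, so (p_{k-1}, q_{k-1}) only solves x^2 - 170y^2 = -1 and the fundamental solution of x^2 - 170y^2 = 1 is (p_{2k-1}, q_{2k-1}) = (p_1, q_1); compute convergents through index 1, running through the period twice.
Convergents (p_i = a_i*p_{i-1} + p_{i-2}, q_i = a_i*q_{i-1} + q_{i-2} with p_{-2}=0, p_{-1}=1, q_{-2}=1, q_{-1}=0):
  i=0: a_0=13, p_0 = 13*1 + 0 = 13, q_0 = 13*0 + 1 = 1.
  i=1: a_1=26, p_1 = 26*13 + 1 = 339, q_1 = 26*1 + 0 = 26.
Indeed p_0^2 - 170*q_0^2 = 169 - 170 = -1, not +1.
Check: 339^2 - 170*26^2 = 114921 - 114920 = 1, so (x, y) = (339, 26) solves the equation, and by the theorem it is the least positive solution.

(x, y) = (339, 26)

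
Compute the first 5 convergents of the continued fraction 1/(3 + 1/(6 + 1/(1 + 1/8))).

0/1, 1/3, 6/19, 7/22, 62/195

Using the convergent recurrence p_i = a_i*p_{i-1} + p_{i-2}, q_i = a_i*q_{i-1} + q_{i-2} with p_{-2}=0, p_{-1}=1, q_{-2}=1, q_{-1}=0:
  i=0: a_0=0, p_0 = 0*1 + 0 = 0, q_0 = 0*0 + 1 = 1.
  i=1: a_1=3, p_1 = 3*0 + 1 = 1, q_1 = 3*1 + 0 = 3.
  i=2: a_2=6, p_2 = 6*1 + 0 = 6, q_2 = 6*3 + 1 = 19.
  i=3: a_3=1, p_3 = 1*6 + 1 = 7, q_3 = 1*19 + 3 = 22.
  i=4: a_4=8, p_4 = 8*7 + 6 = 62, q_4 = 8*22 + 19 = 195.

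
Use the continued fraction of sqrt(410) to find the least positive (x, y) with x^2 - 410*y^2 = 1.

First expand sqrt(410) as a continued fraction. With x_i = (sqrt(410) + m_i)/d_i and (m_0, d_0) = (0, 1): a_0 = floor(sqrt(410)) = 20, since 20^2 = 400 <= 410 < 441 = 21^2.
Iterate m_{i+1} = d_i*a_i - m_i, d_{i+1} = (410 - m_{i+1}^2)/d_i, a_{i+1} = floor((a_0 + m_{i+1})/d_{i+1}):
  m_1 = 1*20 - 0 = 20, d_1 = (410 - 20^2)/1 = 10/1 = 10, a_1 = floor((20 + 20)/10) = 4.
  m_2 = 10*4 - 20 = 20, d_2 = (410 - 20^2)/10 = 10/10 = 1, a_2 = floor((20 + 20)/1) = 40.
  m_3 = 1*40 - 20 = 20, d_3 = (410 - 20^2)/1 = 10/1 = 10: (m_3, d_3) = (m_1, d_1) = (20, 10), so from here the quotients repeat a_1, a_2; the period length is 2.
So sqrt(410) = [20; (4, 40)] with period length k = 2.
k is even, so the fundamental solution of x^2 - 410y^2 = 1 is (p_{k-1}, q_{k-1}) = (p_1, q_1); compute convergents through index 1.
Convergents (p_i = a_i*p_{i-1} + p_{i-2}, q_i = a_i*q_{i-1} + q_{i-2} with p_{-2}=0, p_{-1}=1, q_{-2}=1, q_{-1}=0):
  i=0: a_0=20, p_0 = 20*1 + 0 = 20, q_0 = 20*0 + 1 = 1.
  i=1: a_1=4, p_1 = 4*20 + 1 = 81, q_1 = 4*1 + 0 = 4.
Check: 81^2 - 410*4^2 = 6561 - 6560 = 1, so (x, y) = (81, 4) solves the equation, and by the theorem it is the least positive solution.

(x, y) = (81, 4)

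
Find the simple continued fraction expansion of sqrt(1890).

[43; (2, 9, 6, 9, 2, 86)]

Write x_i = (sqrt(1890) + m_i)/d_i with (m_0, d_0) = (0, 1). a_0 = floor(sqrt(1890)) = 43, since 43^2 = 1849 <= 1890 < 1936 = 44^2.
Iterate m_{i+1} = d_i*a_i - m_i, d_{i+1} = (1890 - m_{i+1}^2)/d_i, a_{i+1} = floor((a_0 + m_{i+1})/d_{i+1}):
  m_1 = 1*43 - 0 = 43, d_1 = (1890 - 43^2)/1 = 41/1 = 41, a_1 = floor((43 + 43)/41) = 2.
  m_2 = 41*2 - 43 = 39, d_2 = (1890 - 39^2)/41 = 369/41 = 9, a_2 = floor((43 + 39)/9) = 9.
  m_3 = 9*9 - 39 = 42, d_3 = (1890 - 42^2)/9 = 126/9 = 14, a_3 = floor((43 + 42)/14) = 6.
  m_4 = 14*6 - 42 = 42, d_4 = (1890 - 42^2)/14 = 126/14 = 9, a_4 = floor((43 + 42)/9) = 9.
  m_5 = 9*9 - 42 = 39, d_5 = (1890 - 39^2)/9 = 369/9 = 41, a_5 = floor((43 + 39)/41) = 2.
  m_6 = 41*2 - 39 = 43, d_6 = (1890 - 43^2)/41 = 41/41 = 1, a_6 = floor((43 + 43)/1) = 86.
  m_7 = 1*86 - 43 = 43, d_7 = (1890 - 43^2)/1 = 41/1 = 41: (m_7, d_7) = (m_1, d_1) = (43, 41), so from here the quotients repeat a_1, ..., a_6; the period length is 6.
Hence the expansion of sqrt(1890) is a_0 = 43 followed by the repeating block 2, 9, 6, 9, 2, 86 (period 6).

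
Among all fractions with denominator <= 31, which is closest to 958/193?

Expand x = 958/193 as a continued fraction with the Euclidean algorithm:
  958 = 4*193 + 186, so a_0 = 4.
  193 = 1*186 + 7, so a_1 = 1.
  186 = 26*7 + 4, so a_2 = 26.
  7 = 1*4 + 3, so a_3 = 1.
  4 = 1*3 + 1, so a_4 = 1.
  3 = 3*1 + 0, so a_5 = 3.
so x = [4; 1, 26, 1, 1, 3].
Convergents (p_i = a_i*p_{i-1} + p_{i-2}, q_i = a_i*q_{i-1} + q_{i-2} with p_{-2}=0, p_{-1}=1, q_{-2}=1, q_{-1}=0), until the denominator exceeds 31:
  i=0: a_0=4, p_0 = 4*1 + 0 = 4, q_0 = 4*0 + 1 = 1.
  i=1: a_1=1, p_1 = 1*4 + 1 = 5, q_1 = 1*1 + 0 = 1.
  i=2: a_2=26, p_2 = 26*5 + 4 = 134, q_2 = 26*1 + 1 = 27.
  i=3: a_3=1, p_3 = 1*134 + 5 = 139, q_3 = 1*27 + 1 = 28.
  i=4: a_4=1, p_4 = 1*139 + 134 = 273, q_4 = 1*28 + 27 = 55.
q_4 = 55 > 31, so the last convergent with denominator <= 31 is p_3/q_3 = 139/28.
The closest fraction with denominator <= 31 is either p_3/q_3 or the intermediate fraction (k*p_3 + p_2)/(k*q_3 + q_2) with the largest k >= 1 whose denominator stays <= 31; these approach x as k grows, and every other convergent or intermediate fraction in range is farther away.
Largest k: floor((31 - q_2)/q_3) = floor((31 - 27)/28) = 0.
Since k = 0, no intermediate fraction beyond p_3/q_3 has denominator <= 31, so the convergent 139/28 is the closest (its error is |958*28 - 139*193|/(193*28) = 3/5404).

139/28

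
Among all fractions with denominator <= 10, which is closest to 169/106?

8/5

Expand x = 169/106 as a continued fraction with the Euclidean algorithm:
  169 = 1*106 + 63, so a_0 = 1.
  106 = 1*63 + 43, so a_1 = 1.
  63 = 1*43 + 20, so a_2 = 1.
  43 = 2*20 + 3, so a_3 = 2.
  20 = 6*3 + 2, so a_4 = 6.
  3 = 1*2 + 1, so a_5 = 1.
  2 = 2*1 + 0, so a_6 = 2.
so x = [1; 1, 1, 2, 6, 1, 2].
Convergents (p_i = a_i*p_{i-1} + p_{i-2}, q_i = a_i*q_{i-1} + q_{i-2} with p_{-2}=0, p_{-1}=1, q_{-2}=1, q_{-1}=0), until the denominator exceeds 10:
  i=0: a_0=1, p_0 = 1*1 + 0 = 1, q_0 = 1*0 + 1 = 1.
  i=1: a_1=1, p_1 = 1*1 + 1 = 2, q_1 = 1*1 + 0 = 1.
  i=2: a_2=1, p_2 = 1*2 + 1 = 3, q_2 = 1*1 + 1 = 2.
  i=3: a_3=2, p_3 = 2*3 + 2 = 8, q_3 = 2*2 + 1 = 5.
  i=4: a_4=6, p_4 = 6*8 + 3 = 51, q_4 = 6*5 + 2 = 32.
q_4 = 32 > 10, so the last convergent with denominator <= 10 is p_3/q_3 = 8/5.
The closest fraction with denominator <= 10 is either p_3/q_3 or the intermediate fraction (k*p_3 + p_2)/(k*q_3 + q_2) with the largest k >= 1 whose denominator stays <= 10; these approach x as k grows, and every other convergent or intermediate fraction in range is farther away.
Largest k: floor((10 - q_2)/q_3) = floor((10 - 2)/5) = 1.
That gives (1*8 + 3)/(1*5 + 2) = 11/7.
Compare the errors: |x - 8/5| = |169*5 - 8*106|/(106*5) = 3/530, and |x - 11/7| = |169*7 - 11*106|/(106*7) = 17/742.
Cross-multiplying, 3*742 = 2226 < 9010 = 17*530, so 3/530 is smaller: the convergent 8/5 is closer to x than 11/7.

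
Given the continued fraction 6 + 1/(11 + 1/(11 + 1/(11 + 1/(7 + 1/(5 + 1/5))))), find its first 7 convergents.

Using the convergent recurrence p_i = a_i*p_{i-1} + p_{i-2}, q_i = a_i*q_{i-1} + q_{i-2} with p_{-2}=0, p_{-1}=1, q_{-2}=1, q_{-1}=0:
  i=0: a_0=6, p_0 = 6*1 + 0 = 6, q_0 = 6*0 + 1 = 1.
  i=1: a_1=11, p_1 = 11*6 + 1 = 67, q_1 = 11*1 + 0 = 11.
  i=2: a_2=11, p_2 = 11*67 + 6 = 743, q_2 = 11*11 + 1 = 122.
  i=3: a_3=11, p_3 = 11*743 + 67 = 8240, q_3 = 11*122 + 11 = 1353.
  i=4: a_4=7, p_4 = 7*8240 + 743 = 58423, q_4 = 7*1353 + 122 = 9593.
  i=5: a_5=5, p_5 = 5*58423 + 8240 = 300355, q_5 = 5*9593 + 1353 = 49318.
  i=6: a_6=5, p_6 = 5*300355 + 58423 = 1560198, q_6 = 5*49318 + 9593 = 256183.

6/1, 67/11, 743/122, 8240/1353, 58423/9593, 300355/49318, 1560198/256183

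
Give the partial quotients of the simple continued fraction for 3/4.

[0; 1, 3]

Run the Euclidean algorithm on 3 and 4; the successive quotients are the partial quotients a_0, a_1, ... (each step inverts the fractional part left over by the previous one):
  3 = 0*4 + 3, so a_0 = 0.
  4 = 1*3 + 1, so a_1 = 1.
  3 = 3*1 + 0, so a_2 = 3.
The remainder reaches 0 after 3 divisions, so the expansion has 3 partial quotients, read off in order.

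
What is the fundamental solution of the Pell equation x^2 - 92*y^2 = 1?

First expand sqrt(92) as a continued fraction. With x_i = (sqrt(92) + m_i)/d_i and (m_0, d_0) = (0, 1): a_0 = floor(sqrt(92)) = 9, since 9^2 = 81 <= 92 < 100 = 10^2.
Iterate m_{i+1} = d_i*a_i - m_i, d_{i+1} = (92 - m_{i+1}^2)/d_i, a_{i+1} = floor((a_0 + m_{i+1})/d_{i+1}):
  m_1 = 1*9 - 0 = 9, d_1 = (92 - 9^2)/1 = 11/1 = 11, a_1 = floor((9 + 9)/11) = 1.
  m_2 = 11*1 - 9 = 2, d_2 = (92 - 2^2)/11 = 88/11 = 8, a_2 = floor((9 + 2)/8) = 1.
  m_3 = 8*1 - 2 = 6, d_3 = (92 - 6^2)/8 = 56/8 = 7, a_3 = floor((9 + 6)/7) = 2.
  m_4 = 7*2 - 6 = 8, d_4 = (92 - 8^2)/7 = 28/7 = 4, a_4 = floor((9 + 8)/4) = 4.
  m_5 = 4*4 - 8 = 8, d_5 = (92 - 8^2)/4 = 28/4 = 7, a_5 = floor((9 + 8)/7) = 2.
  m_6 = 7*2 - 8 = 6, d_6 = (92 - 6^2)/7 = 56/7 = 8, a_6 = floor((9 + 6)/8) = 1.
  m_7 = 8*1 - 6 = 2, d_7 = (92 - 2^2)/8 = 88/8 = 11, a_7 = floor((9 + 2)/11) = 1.
  m_8 = 11*1 - 2 = 9, d_8 = (92 - 9^2)/11 = 11/11 = 1, a_8 = floor((9 + 9)/1) = 18.
  m_9 = 1*18 - 9 = 9, d_9 = (92 - 9^2)/1 = 11/1 = 11: (m_9, d_9) = (m_1, d_1) = (9, 11), so from here the quotients repeat a_1, ..., a_8; the period length is 8.
So sqrt(92) = [9; (1, 1, 2, 4, 2, 1, 1, 18)] with period length k = 8.
k is even, so the fundamental solution of x^2 - 92y^2 = 1 is (p_{k-1}, q_{k-1}) = (p_7, q_7); compute convergents through index 7.
Convergents (p_i = a_i*p_{i-1} + p_{i-2}, q_i = a_i*q_{i-1} + q_{i-2} with p_{-2}=0, p_{-1}=1, q_{-2}=1, q_{-1}=0):
  i=0: a_0=9, p_0 = 9*1 + 0 = 9, q_0 = 9*0 + 1 = 1.
  i=1: a_1=1, p_1 = 1*9 + 1 = 10, q_1 = 1*1 + 0 = 1.
  i=2: a_2=1, p_2 = 1*10 + 9 = 19, q_2 = 1*1 + 1 = 2.
  i=3: a_3=2, p_3 = 2*19 + 10 = 48, q_3 = 2*2 + 1 = 5.
  i=4: a_4=4, p_4 = 4*48 + 19 = 211, q_4 = 4*5 + 2 = 22.
  i=5: a_5=2, p_5 = 2*211 + 48 = 470, q_5 = 2*22 + 5 = 49.
  i=6: a_6=1, p_6 = 1*470 + 211 = 681, q_6 = 1*49 + 22 = 71.
  i=7: a_7=1, p_7 = 1*681 + 470 = 1151, q_7 = 1*71 + 49 = 120.
Check: 1151^2 - 92*120^2 = 1324801 - 1324800 = 1, so (x, y) = (1151, 120) solves the equation, and by the theorem it is the least positive solution.

(x, y) = (1151, 120)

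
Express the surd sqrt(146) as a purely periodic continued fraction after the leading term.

Write x_i = (sqrt(146) + m_i)/d_i with (m_0, d_0) = (0, 1). a_0 = floor(sqrt(146)) = 12, since 12^2 = 144 <= 146 < 169 = 13^2.
Iterate m_{i+1} = d_i*a_i - m_i, d_{i+1} = (146 - m_{i+1}^2)/d_i, a_{i+1} = floor((a_0 + m_{i+1})/d_{i+1}):
  m_1 = 1*12 - 0 = 12, d_1 = (146 - 12^2)/1 = 2/1 = 2, a_1 = floor((12 + 12)/2) = 12.
  m_2 = 2*12 - 12 = 12, d_2 = (146 - 12^2)/2 = 2/2 = 1, a_2 = floor((12 + 12)/1) = 24.
  m_3 = 1*24 - 12 = 12, d_3 = (146 - 12^2)/1 = 2/1 = 2: (m_3, d_3) = (m_1, d_1) = (12, 2), so from here the quotients repeat a_1, a_2; the period length is 2.
Hence the expansion of sqrt(146) is a_0 = 12 followed by the repeating block 12, 24 (period 2).

[12; (12, 24)]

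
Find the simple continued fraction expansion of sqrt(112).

Write x_i = (sqrt(112) + m_i)/d_i with (m_0, d_0) = (0, 1). a_0 = floor(sqrt(112)) = 10, since 10^2 = 100 <= 112 < 121 = 11^2.
Iterate m_{i+1} = d_i*a_i - m_i, d_{i+1} = (112 - m_{i+1}^2)/d_i, a_{i+1} = floor((a_0 + m_{i+1})/d_{i+1}):
  m_1 = 1*10 - 0 = 10, d_1 = (112 - 10^2)/1 = 12/1 = 12, a_1 = floor((10 + 10)/12) = 1.
  m_2 = 12*1 - 10 = 2, d_2 = (112 - 2^2)/12 = 108/12 = 9, a_2 = floor((10 + 2)/9) = 1.
  m_3 = 9*1 - 2 = 7, d_3 = (112 - 7^2)/9 = 63/9 = 7, a_3 = floor((10 + 7)/7) = 2.
  m_4 = 7*2 - 7 = 7, d_4 = (112 - 7^2)/7 = 63/7 = 9, a_4 = floor((10 + 7)/9) = 1.
  m_5 = 9*1 - 7 = 2, d_5 = (112 - 2^2)/9 = 108/9 = 12, a_5 = floor((10 + 2)/12) = 1.
  m_6 = 12*1 - 2 = 10, d_6 = (112 - 10^2)/12 = 12/12 = 1, a_6 = floor((10 + 10)/1) = 20.
  m_7 = 1*20 - 10 = 10, d_7 = (112 - 10^2)/1 = 12/1 = 12: (m_7, d_7) = (m_1, d_1) = (10, 12), so from here the quotients repeat a_1, ..., a_6; the period length is 6.
Hence the expansion of sqrt(112) is a_0 = 10 followed by the repeating block 1, 1, 2, 1, 1, 20 (period 6).

[10; (1, 1, 2, 1, 1, 20)]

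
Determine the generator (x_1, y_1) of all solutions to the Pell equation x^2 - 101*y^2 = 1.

First expand sqrt(101) as a continued fraction. With x_i = (sqrt(101) + m_i)/d_i and (m_0, d_0) = (0, 1): a_0 = floor(sqrt(101)) = 10, since 10^2 = 100 <= 101 < 121 = 11^2.
Iterate m_{i+1} = d_i*a_i - m_i, d_{i+1} = (101 - m_{i+1}^2)/d_i, a_{i+1} = floor((a_0 + m_{i+1})/d_{i+1}):
  m_1 = 1*10 - 0 = 10, d_1 = (101 - 10^2)/1 = 1/1 = 1, a_1 = floor((10 + 10)/1) = 20.
  m_2 = 1*20 - 10 = 10, d_2 = (101 - 10^2)/1 = 1/1 = 1: (m_2, d_2) = (m_1, d_1) = (10, 1), so from here the quotient a_1 repeats; the period length is 1.
So sqrt(101) = [10; (20)] with period length k = 1.
k is odd, so (p_{k-1}, q_{k-1}) only solves x^2 - 101y^2 = -1 and the fundamental solution of x^2 - 101y^2 = 1 is (p_{2k-1}, q_{2k-1}) = (p_1, q_1); compute convergents through index 1, running through the period twice.
Convergents (p_i = a_i*p_{i-1} + p_{i-2}, q_i = a_i*q_{i-1} + q_{i-2} with p_{-2}=0, p_{-1}=1, q_{-2}=1, q_{-1}=0):
  i=0: a_0=10, p_0 = 10*1 + 0 = 10, q_0 = 10*0 + 1 = 1.
  i=1: a_1=20, p_1 = 20*10 + 1 = 201, q_1 = 20*1 + 0 = 20.
Indeed p_0^2 - 101*q_0^2 = 100 - 101 = -1, not +1.
Check: 201^2 - 101*20^2 = 40401 - 40400 = 1, so (x, y) = (201, 20) solves the equation, and by the theorem it is the least positive solution.

(x, y) = (201, 20)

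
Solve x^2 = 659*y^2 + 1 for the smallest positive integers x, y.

First expand sqrt(659) as a continued fraction. With x_i = (sqrt(659) + m_i)/d_i and (m_0, d_0) = (0, 1): a_0 = floor(sqrt(659)) = 25, since 25^2 = 625 <= 659 < 676 = 26^2.
Iterate m_{i+1} = d_i*a_i - m_i, d_{i+1} = (659 - m_{i+1}^2)/d_i, a_{i+1} = floor((a_0 + m_{i+1})/d_{i+1}):
  m_1 = 1*25 - 0 = 25, d_1 = (659 - 25^2)/1 = 34/1 = 34, a_1 = floor((25 + 25)/34) = 1.
  m_2 = 34*1 - 25 = 9, d_2 = (659 - 9^2)/34 = 578/34 = 17, a_2 = floor((25 + 9)/17) = 2.
  m_3 = 17*2 - 9 = 25, d_3 = (659 - 25^2)/17 = 34/17 = 2, a_3 = floor((25 + 25)/2) = 25.
  m_4 = 2*25 - 25 = 25, d_4 = (659 - 25^2)/2 = 34/2 = 17, a_4 = floor((25 + 25)/17) = 2.
  m_5 = 17*2 - 25 = 9, d_5 = (659 - 9^2)/17 = 578/17 = 34, a_5 = floor((25 + 9)/34) = 1.
  m_6 = 34*1 - 9 = 25, d_6 = (659 - 25^2)/34 = 34/34 = 1, a_6 = floor((25 + 25)/1) = 50.
  m_7 = 1*50 - 25 = 25, d_7 = (659 - 25^2)/1 = 34/1 = 34: (m_7, d_7) = (m_1, d_1) = (25, 34), so from here the quotients repeat a_1, ..., a_6; the period length is 6.
So sqrt(659) = [25; (1, 2, 25, 2, 1, 50)] with period length k = 6.
k is even, so the fundamental solution of x^2 - 659y^2 = 1 is (p_{k-1}, q_{k-1}) = (p_5, q_5); compute convergents through index 5.
Convergents (p_i = a_i*p_{i-1} + p_{i-2}, q_i = a_i*q_{i-1} + q_{i-2} with p_{-2}=0, p_{-1}=1, q_{-2}=1, q_{-1}=0):
  i=0: a_0=25, p_0 = 25*1 + 0 = 25, q_0 = 25*0 + 1 = 1.
  i=1: a_1=1, p_1 = 1*25 + 1 = 26, q_1 = 1*1 + 0 = 1.
  i=2: a_2=2, p_2 = 2*26 + 25 = 77, q_2 = 2*1 + 1 = 3.
  i=3: a_3=25, p_3 = 25*77 + 26 = 1951, q_3 = 25*3 + 1 = 76.
  i=4: a_4=2, p_4 = 2*1951 + 77 = 3979, q_4 = 2*76 + 3 = 155.
  i=5: a_5=1, p_5 = 1*3979 + 1951 = 5930, q_5 = 1*155 + 76 = 231.
Check: 5930^2 - 659*231^2 = 35164900 - 35164899 = 1, so (x, y) = (5930, 231) solves the equation, and by the theorem it is the least positive solution.

(x, y) = (5930, 231)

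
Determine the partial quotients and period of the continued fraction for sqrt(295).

[17; (5, 1, 2, 3, 2, 6, 2, 3, 2, 1, 5, 34)]

Write x_i = (sqrt(295) + m_i)/d_i with (m_0, d_0) = (0, 1). a_0 = floor(sqrt(295)) = 17, since 17^2 = 289 <= 295 < 324 = 18^2.
Iterate m_{i+1} = d_i*a_i - m_i, d_{i+1} = (295 - m_{i+1}^2)/d_i, a_{i+1} = floor((a_0 + m_{i+1})/d_{i+1}):
  m_1 = 1*17 - 0 = 17, d_1 = (295 - 17^2)/1 = 6/1 = 6, a_1 = floor((17 + 17)/6) = 5.
  m_2 = 6*5 - 17 = 13, d_2 = (295 - 13^2)/6 = 126/6 = 21, a_2 = floor((17 + 13)/21) = 1.
  m_3 = 21*1 - 13 = 8, d_3 = (295 - 8^2)/21 = 231/21 = 11, a_3 = floor((17 + 8)/11) = 2.
  m_4 = 11*2 - 8 = 14, d_4 = (295 - 14^2)/11 = 99/11 = 9, a_4 = floor((17 + 14)/9) = 3.
  m_5 = 9*3 - 14 = 13, d_5 = (295 - 13^2)/9 = 126/9 = 14, a_5 = floor((17 + 13)/14) = 2.
  m_6 = 14*2 - 13 = 15, d_6 = (295 - 15^2)/14 = 70/14 = 5, a_6 = floor((17 + 15)/5) = 6.
  m_7 = 5*6 - 15 = 15, d_7 = (295 - 15^2)/5 = 70/5 = 14, a_7 = floor((17 + 15)/14) = 2.
  m_8 = 14*2 - 15 = 13, d_8 = (295 - 13^2)/14 = 126/14 = 9, a_8 = floor((17 + 13)/9) = 3.
  m_9 = 9*3 - 13 = 14, d_9 = (295 - 14^2)/9 = 99/9 = 11, a_9 = floor((17 + 14)/11) = 2.
  m_10 = 11*2 - 14 = 8, d_10 = (295 - 8^2)/11 = 231/11 = 21, a_10 = floor((17 + 8)/21) = 1.
  m_11 = 21*1 - 8 = 13, d_11 = (295 - 13^2)/21 = 126/21 = 6, a_11 = floor((17 + 13)/6) = 5.
  m_12 = 6*5 - 13 = 17, d_12 = (295 - 17^2)/6 = 6/6 = 1, a_12 = floor((17 + 17)/1) = 34.
  m_13 = 1*34 - 17 = 17, d_13 = (295 - 17^2)/1 = 6/1 = 6: (m_13, d_13) = (m_1, d_1) = (17, 6), so from here the quotients repeat a_1, ..., a_12; the period length is 12.
Hence the expansion of sqrt(295) is a_0 = 17 followed by the repeating block 5, 1, 2, 3, 2, 6, 2, 3, 2, 1, 5, 34 (period 12).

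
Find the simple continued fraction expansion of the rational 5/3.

Run the Euclidean algorithm on 5 and 3; the successive quotients are the partial quotients a_0, a_1, ... (each step inverts the fractional part left over by the previous one):
  5 = 1*3 + 2, so a_0 = 1.
  3 = 1*2 + 1, so a_1 = 1.
  2 = 2*1 + 0, so a_2 = 2.
The remainder reaches 0 after 3 divisions, so the expansion has 3 partial quotients, read off in order.

[1; 1, 2]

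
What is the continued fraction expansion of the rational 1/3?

[0; 3]

Run the Euclidean algorithm on 1 and 3; the successive quotients are the partial quotients a_0, a_1, ... (each step inverts the fractional part left over by the previous one):
  1 = 0*3 + 1, so a_0 = 0.
  3 = 3*1 + 0, so a_1 = 3.
The remainder reaches 0 after 2 divisions, so the expansion has 2 partial quotients, read off in order.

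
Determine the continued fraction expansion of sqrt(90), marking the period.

Write x_i = (sqrt(90) + m_i)/d_i with (m_0, d_0) = (0, 1). a_0 = floor(sqrt(90)) = 9, since 9^2 = 81 <= 90 < 100 = 10^2.
Iterate m_{i+1} = d_i*a_i - m_i, d_{i+1} = (90 - m_{i+1}^2)/d_i, a_{i+1} = floor((a_0 + m_{i+1})/d_{i+1}):
  m_1 = 1*9 - 0 = 9, d_1 = (90 - 9^2)/1 = 9/1 = 9, a_1 = floor((9 + 9)/9) = 2.
  m_2 = 9*2 - 9 = 9, d_2 = (90 - 9^2)/9 = 9/9 = 1, a_2 = floor((9 + 9)/1) = 18.
  m_3 = 1*18 - 9 = 9, d_3 = (90 - 9^2)/1 = 9/1 = 9: (m_3, d_3) = (m_1, d_1) = (9, 9), so from here the quotients repeat a_1, a_2; the period length is 2.
Hence the expansion of sqrt(90) is a_0 = 9 followed by the repeating block 2, 18 (period 2).

[9; (2, 18)]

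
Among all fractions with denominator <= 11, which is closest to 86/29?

3/1

Expand x = 86/29 as a continued fraction with the Euclidean algorithm:
  86 = 2*29 + 28, so a_0 = 2.
  29 = 1*28 + 1, so a_1 = 1.
  28 = 28*1 + 0, so a_2 = 28.
so x = [2; 1, 28].
Convergents (p_i = a_i*p_{i-1} + p_{i-2}, q_i = a_i*q_{i-1} + q_{i-2} with p_{-2}=0, p_{-1}=1, q_{-2}=1, q_{-1}=0), until the denominator exceeds 11:
  i=0: a_0=2, p_0 = 2*1 + 0 = 2, q_0 = 2*0 + 1 = 1.
  i=1: a_1=1, p_1 = 1*2 + 1 = 3, q_1 = 1*1 + 0 = 1.
  i=2: a_2=28, p_2 = 28*3 + 2 = 86, q_2 = 28*1 + 1 = 29.
q_2 = 29 > 11, so the last convergent with denominator <= 11 is p_1/q_1 = 3/1.
The closest fraction with denominator <= 11 is either p_1/q_1 or the intermediate fraction (k*p_1 + p_0)/(k*q_1 + q_0) with the largest k >= 1 whose denominator stays <= 11; these approach x as k grows, and every other convergent or intermediate fraction in range is farther away.
Largest k: floor((11 - q_0)/q_1) = floor((11 - 1)/1) = 10.
That gives (10*3 + 2)/(10*1 + 1) = 32/11.
Compare the errors: |x - 3/1| = |86*1 - 3*29|/(29*1) = 1/29, and |x - 32/11| = |86*11 - 32*29|/(29*11) = 18/319.
Cross-multiplying, 1*319 = 319 < 522 = 18*29, so 1/29 is smaller: the convergent 3/1 is closer to x than 32/11.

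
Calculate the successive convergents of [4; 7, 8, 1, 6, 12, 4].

Using the convergent recurrence p_i = a_i*p_{i-1} + p_{i-2}, q_i = a_i*q_{i-1} + q_{i-2} with p_{-2}=0, p_{-1}=1, q_{-2}=1, q_{-1}=0:
  i=0: a_0=4, p_0 = 4*1 + 0 = 4, q_0 = 4*0 + 1 = 1.
  i=1: a_1=7, p_1 = 7*4 + 1 = 29, q_1 = 7*1 + 0 = 7.
  i=2: a_2=8, p_2 = 8*29 + 4 = 236, q_2 = 8*7 + 1 = 57.
  i=3: a_3=1, p_3 = 1*236 + 29 = 265, q_3 = 1*57 + 7 = 64.
  i=4: a_4=6, p_4 = 6*265 + 236 = 1826, q_4 = 6*64 + 57 = 441.
  i=5: a_5=12, p_5 = 12*1826 + 265 = 22177, q_5 = 12*441 + 64 = 5356.
  i=6: a_6=4, p_6 = 4*22177 + 1826 = 90534, q_6 = 4*5356 + 441 = 21865.

4/1, 29/7, 236/57, 265/64, 1826/441, 22177/5356, 90534/21865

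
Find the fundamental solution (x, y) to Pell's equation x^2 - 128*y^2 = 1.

(x, y) = (577, 51)

First expand sqrt(128) as a continued fraction. With x_i = (sqrt(128) + m_i)/d_i and (m_0, d_0) = (0, 1): a_0 = floor(sqrt(128)) = 11, since 11^2 = 121 <= 128 < 144 = 12^2.
Iterate m_{i+1} = d_i*a_i - m_i, d_{i+1} = (128 - m_{i+1}^2)/d_i, a_{i+1} = floor((a_0 + m_{i+1})/d_{i+1}):
  m_1 = 1*11 - 0 = 11, d_1 = (128 - 11^2)/1 = 7/1 = 7, a_1 = floor((11 + 11)/7) = 3.
  m_2 = 7*3 - 11 = 10, d_2 = (128 - 10^2)/7 = 28/7 = 4, a_2 = floor((11 + 10)/4) = 5.
  m_3 = 4*5 - 10 = 10, d_3 = (128 - 10^2)/4 = 28/4 = 7, a_3 = floor((11 + 10)/7) = 3.
  m_4 = 7*3 - 10 = 11, d_4 = (128 - 11^2)/7 = 7/7 = 1, a_4 = floor((11 + 11)/1) = 22.
  m_5 = 1*22 - 11 = 11, d_5 = (128 - 11^2)/1 = 7/1 = 7: (m_5, d_5) = (m_1, d_1) = (11, 7), so from here the quotients repeat a_1, ..., a_4; the period length is 4.
So sqrt(128) = [11; (3, 5, 3, 22)] with period length k = 4.
k is even, so the fundamental solution of x^2 - 128y^2 = 1 is (p_{k-1}, q_{k-1}) = (p_3, q_3); compute convergents through index 3.
Convergents (p_i = a_i*p_{i-1} + p_{i-2}, q_i = a_i*q_{i-1} + q_{i-2} with p_{-2}=0, p_{-1}=1, q_{-2}=1, q_{-1}=0):
  i=0: a_0=11, p_0 = 11*1 + 0 = 11, q_0 = 11*0 + 1 = 1.
  i=1: a_1=3, p_1 = 3*11 + 1 = 34, q_1 = 3*1 + 0 = 3.
  i=2: a_2=5, p_2 = 5*34 + 11 = 181, q_2 = 5*3 + 1 = 16.
  i=3: a_3=3, p_3 = 3*181 + 34 = 577, q_3 = 3*16 + 3 = 51.
Check: 577^2 - 128*51^2 = 332929 - 332928 = 1, so (x, y) = (577, 51) solves the equation, and by the theorem it is the least positive solution.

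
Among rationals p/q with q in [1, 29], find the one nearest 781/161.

Expand x = 781/161 as a continued fraction with the Euclidean algorithm:
  781 = 4*161 + 137, so a_0 = 4.
  161 = 1*137 + 24, so a_1 = 1.
  137 = 5*24 + 17, so a_2 = 5.
  24 = 1*17 + 7, so a_3 = 1.
  17 = 2*7 + 3, so a_4 = 2.
  7 = 2*3 + 1, so a_5 = 2.
  3 = 3*1 + 0, so a_6 = 3.
so x = [4; 1, 5, 1, 2, 2, 3].
Convergents (p_i = a_i*p_{i-1} + p_{i-2}, q_i = a_i*q_{i-1} + q_{i-2} with p_{-2}=0, p_{-1}=1, q_{-2}=1, q_{-1}=0), until the denominator exceeds 29:
  i=0: a_0=4, p_0 = 4*1 + 0 = 4, q_0 = 4*0 + 1 = 1.
  i=1: a_1=1, p_1 = 1*4 + 1 = 5, q_1 = 1*1 + 0 = 1.
  i=2: a_2=5, p_2 = 5*5 + 4 = 29, q_2 = 5*1 + 1 = 6.
  i=3: a_3=1, p_3 = 1*29 + 5 = 34, q_3 = 1*6 + 1 = 7.
  i=4: a_4=2, p_4 = 2*34 + 29 = 97, q_4 = 2*7 + 6 = 20.
  i=5: a_5=2, p_5 = 2*97 + 34 = 228, q_5 = 2*20 + 7 = 47.
q_5 = 47 > 29, so the last convergent with denominator <= 29 is p_4/q_4 = 97/20.
The closest fraction with denominator <= 29 is either p_4/q_4 or the intermediate fraction (k*p_4 + p_3)/(k*q_4 + q_3) with the largest k >= 1 whose denominator stays <= 29; these approach x as k grows, and every other convergent or intermediate fraction in range is farther away.
Largest k: floor((29 - q_3)/q_4) = floor((29 - 7)/20) = 1.
That gives (1*97 + 34)/(1*20 + 7) = 131/27.
Compare the errors: |x - 97/20| = |781*20 - 97*161|/(161*20) = 3/3220, and |x - 131/27| = |781*27 - 131*161|/(161*27) = 4/4347.
Cross-multiplying, 4*3220 = 12880 < 13041 = 3*4347, so 4/4347 is smaller: the intermediate fraction 131/27 is closer to x than 97/20.

131/27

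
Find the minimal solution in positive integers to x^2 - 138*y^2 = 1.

First expand sqrt(138) as a continued fraction. With x_i = (sqrt(138) + m_i)/d_i and (m_0, d_0) = (0, 1): a_0 = floor(sqrt(138)) = 11, since 11^2 = 121 <= 138 < 144 = 12^2.
Iterate m_{i+1} = d_i*a_i - m_i, d_{i+1} = (138 - m_{i+1}^2)/d_i, a_{i+1} = floor((a_0 + m_{i+1})/d_{i+1}):
  m_1 = 1*11 - 0 = 11, d_1 = (138 - 11^2)/1 = 17/1 = 17, a_1 = floor((11 + 11)/17) = 1.
  m_2 = 17*1 - 11 = 6, d_2 = (138 - 6^2)/17 = 102/17 = 6, a_2 = floor((11 + 6)/6) = 2.
  m_3 = 6*2 - 6 = 6, d_3 = (138 - 6^2)/6 = 102/6 = 17, a_3 = floor((11 + 6)/17) = 1.
  m_4 = 17*1 - 6 = 11, d_4 = (138 - 11^2)/17 = 17/17 = 1, a_4 = floor((11 + 11)/1) = 22.
  m_5 = 1*22 - 11 = 11, d_5 = (138 - 11^2)/1 = 17/1 = 17: (m_5, d_5) = (m_1, d_1) = (11, 17), so from here the quotients repeat a_1, ..., a_4; the period length is 4.
So sqrt(138) = [11; (1, 2, 1, 22)] with period length k = 4.
k is even, so the fundamental solution of x^2 - 138y^2 = 1 is (p_{k-1}, q_{k-1}) = (p_3, q_3); compute convergents through index 3.
Convergents (p_i = a_i*p_{i-1} + p_{i-2}, q_i = a_i*q_{i-1} + q_{i-2} with p_{-2}=0, p_{-1}=1, q_{-2}=1, q_{-1}=0):
  i=0: a_0=11, p_0 = 11*1 + 0 = 11, q_0 = 11*0 + 1 = 1.
  i=1: a_1=1, p_1 = 1*11 + 1 = 12, q_1 = 1*1 + 0 = 1.
  i=2: a_2=2, p_2 = 2*12 + 11 = 35, q_2 = 2*1 + 1 = 3.
  i=3: a_3=1, p_3 = 1*35 + 12 = 47, q_3 = 1*3 + 1 = 4.
Check: 47^2 - 138*4^2 = 2209 - 2208 = 1, so (x, y) = (47, 4) solves the equation, and by the theorem it is the least positive solution.

(x, y) = (47, 4)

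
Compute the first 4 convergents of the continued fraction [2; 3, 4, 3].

2/1, 7/3, 30/13, 97/42

Using the convergent recurrence p_i = a_i*p_{i-1} + p_{i-2}, q_i = a_i*q_{i-1} + q_{i-2} with p_{-2}=0, p_{-1}=1, q_{-2}=1, q_{-1}=0:
  i=0: a_0=2, p_0 = 2*1 + 0 = 2, q_0 = 2*0 + 1 = 1.
  i=1: a_1=3, p_1 = 3*2 + 1 = 7, q_1 = 3*1 + 0 = 3.
  i=2: a_2=4, p_2 = 4*7 + 2 = 30, q_2 = 4*3 + 1 = 13.
  i=3: a_3=3, p_3 = 3*30 + 7 = 97, q_3 = 3*13 + 3 = 42.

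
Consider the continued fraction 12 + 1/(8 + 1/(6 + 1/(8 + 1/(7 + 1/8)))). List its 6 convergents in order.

12/1, 97/8, 594/49, 4849/400, 34537/2849, 281145/23192

Using the convergent recurrence p_i = a_i*p_{i-1} + p_{i-2}, q_i = a_i*q_{i-1} + q_{i-2} with p_{-2}=0, p_{-1}=1, q_{-2}=1, q_{-1}=0:
  i=0: a_0=12, p_0 = 12*1 + 0 = 12, q_0 = 12*0 + 1 = 1.
  i=1: a_1=8, p_1 = 8*12 + 1 = 97, q_1 = 8*1 + 0 = 8.
  i=2: a_2=6, p_2 = 6*97 + 12 = 594, q_2 = 6*8 + 1 = 49.
  i=3: a_3=8, p_3 = 8*594 + 97 = 4849, q_3 = 8*49 + 8 = 400.
  i=4: a_4=7, p_4 = 7*4849 + 594 = 34537, q_4 = 7*400 + 49 = 2849.
  i=5: a_5=8, p_5 = 8*34537 + 4849 = 281145, q_5 = 8*2849 + 400 = 23192.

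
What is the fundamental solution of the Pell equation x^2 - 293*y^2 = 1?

(x, y) = (12320649, 719780)

First expand sqrt(293) as a continued fraction. With x_i = (sqrt(293) + m_i)/d_i and (m_0, d_0) = (0, 1): a_0 = floor(sqrt(293)) = 17, since 17^2 = 289 <= 293 < 324 = 18^2.
Iterate m_{i+1} = d_i*a_i - m_i, d_{i+1} = (293 - m_{i+1}^2)/d_i, a_{i+1} = floor((a_0 + m_{i+1})/d_{i+1}):
  m_1 = 1*17 - 0 = 17, d_1 = (293 - 17^2)/1 = 4/1 = 4, a_1 = floor((17 + 17)/4) = 8.
  m_2 = 4*8 - 17 = 15, d_2 = (293 - 15^2)/4 = 68/4 = 17, a_2 = floor((17 + 15)/17) = 1.
  m_3 = 17*1 - 15 = 2, d_3 = (293 - 2^2)/17 = 289/17 = 17, a_3 = floor((17 + 2)/17) = 1.
  m_4 = 17*1 - 2 = 15, d_4 = (293 - 15^2)/17 = 68/17 = 4, a_4 = floor((17 + 15)/4) = 8.
  m_5 = 4*8 - 15 = 17, d_5 = (293 - 17^2)/4 = 4/4 = 1, a_5 = floor((17 + 17)/1) = 34.
  m_6 = 1*34 - 17 = 17, d_6 = (293 - 17^2)/1 = 4/1 = 4: (m_6, d_6) = (m_1, d_1) = (17, 4), so from here the quotients repeat a_1, ..., a_5; the period length is 5.
So sqrt(293) = [17; (8, 1, 1, 8, 34)] with period length k = 5.
k is odd, so (p_{k-1}, q_{k-1}) only solves x^2 - 293y^2 = -1 and the fundamental solution of x^2 - 293y^2 = 1 is (p_{2k-1}, q_{2k-1}) = (p_9, q_9); compute convergents through index 9, running through the period twice.
Convergents (p_i = a_i*p_{i-1} + p_{i-2}, q_i = a_i*q_{i-1} + q_{i-2} with p_{-2}=0, p_{-1}=1, q_{-2}=1, q_{-1}=0):
  i=0: a_0=17, p_0 = 17*1 + 0 = 17, q_0 = 17*0 + 1 = 1.
  i=1: a_1=8, p_1 = 8*17 + 1 = 137, q_1 = 8*1 + 0 = 8.
  i=2: a_2=1, p_2 = 1*137 + 17 = 154, q_2 = 1*8 + 1 = 9.
  i=3: a_3=1, p_3 = 1*154 + 137 = 291, q_3 = 1*9 + 8 = 17.
  i=4: a_4=8, p_4 = 8*291 + 154 = 2482, q_4 = 8*17 + 9 = 145.
  i=5: a_5=34, p_5 = 34*2482 + 291 = 84679, q_5 = 34*145 + 17 = 4947.
  i=6: a_6=8, p_6 = 8*84679 + 2482 = 679914, q_6 = 8*4947 + 145 = 39721.
  i=7: a_7=1, p_7 = 1*679914 + 84679 = 764593, q_7 = 1*39721 + 4947 = 44668.
  i=8: a_8=1, p_8 = 1*764593 + 679914 = 1444507, q_8 = 1*44668 + 39721 = 84389.
  i=9: a_9=8, p_9 = 8*1444507 + 764593 = 12320649, q_9 = 8*84389 + 44668 = 719780.
Indeed p_4^2 - 293*q_4^2 = 6160324 - 6160325 = -1, not +1.
Check: 12320649^2 - 293*719780^2 = 151798391781201 - 151798391781200 = 1, so (x, y) = (12320649, 719780) solves the equation, and by the theorem it is the least positive solution.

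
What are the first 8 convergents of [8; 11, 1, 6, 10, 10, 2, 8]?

Using the convergent recurrence p_i = a_i*p_{i-1} + p_{i-2}, q_i = a_i*q_{i-1} + q_{i-2} with p_{-2}=0, p_{-1}=1, q_{-2}=1, q_{-1}=0:
  i=0: a_0=8, p_0 = 8*1 + 0 = 8, q_0 = 8*0 + 1 = 1.
  i=1: a_1=11, p_1 = 11*8 + 1 = 89, q_1 = 11*1 + 0 = 11.
  i=2: a_2=1, p_2 = 1*89 + 8 = 97, q_2 = 1*11 + 1 = 12.
  i=3: a_3=6, p_3 = 6*97 + 89 = 671, q_3 = 6*12 + 11 = 83.
  i=4: a_4=10, p_4 = 10*671 + 97 = 6807, q_4 = 10*83 + 12 = 842.
  i=5: a_5=10, p_5 = 10*6807 + 671 = 68741, q_5 = 10*842 + 83 = 8503.
  i=6: a_6=2, p_6 = 2*68741 + 6807 = 144289, q_6 = 2*8503 + 842 = 17848.
  i=7: a_7=8, p_7 = 8*144289 + 68741 = 1223053, q_7 = 8*17848 + 8503 = 151287.

8/1, 89/11, 97/12, 671/83, 6807/842, 68741/8503, 144289/17848, 1223053/151287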